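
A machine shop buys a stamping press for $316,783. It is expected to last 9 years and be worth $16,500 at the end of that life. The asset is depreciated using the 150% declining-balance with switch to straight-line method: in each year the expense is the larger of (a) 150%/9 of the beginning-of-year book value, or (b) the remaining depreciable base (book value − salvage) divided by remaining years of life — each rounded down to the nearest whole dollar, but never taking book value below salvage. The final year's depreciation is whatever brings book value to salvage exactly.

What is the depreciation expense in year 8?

$27,254

Depreciable base = $316,783 − $16,500 = $300,283.
Year 1: DB = ⌊$316,783 × 150%/9⌋ = $52,797; SL = ⌊$300,283/9⌋ = $33,364 → take DB $52,797. Book value $263,986.
Year 2: DB = ⌊$263,986 × 150%/9⌋ = $43,997; SL = ⌊$247,486/8⌋ = $30,935 → take DB $43,997. Book value $219,989.
Year 3: DB = ⌊$219,989 × 150%/9⌋ = $36,664; SL = ⌊$203,489/7⌋ = $29,069 → take DB $36,664. Book value $183,325.
Year 4: DB = ⌊$183,325 × 150%/9⌋ = $30,554; SL = ⌊$166,825/6⌋ = $27,804 → take DB $30,554. Book value $152,771.
Year 5: DB = ⌊$152,771 × 150%/9⌋ = $25,461; SL = ⌊$136,271/5⌋ = $27,254 → take SL $27,254. Book value $125,517.
Year 6: DB = ⌊$125,517 × 150%/9⌋ = $20,919; SL = ⌊$109,017/4⌋ = $27,254 → take SL $27,254. Book value $98,263.
Year 7: DB = ⌊$98,263 × 150%/9⌋ = $16,377; SL = ⌊$81,763/3⌋ = $27,254 → take SL $27,254. Book value $71,009.
Year 8: DB = ⌊$71,009 × 150%/9⌋ = $11,834; SL = ⌊$54,509/2⌋ = $27,254 → take SL $27,254. Book value $43,755.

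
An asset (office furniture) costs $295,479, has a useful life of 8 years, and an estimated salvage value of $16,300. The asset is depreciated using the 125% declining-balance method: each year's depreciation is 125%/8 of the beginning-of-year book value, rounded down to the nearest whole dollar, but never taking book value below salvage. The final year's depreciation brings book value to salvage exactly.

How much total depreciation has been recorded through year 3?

$117,990

Depreciable base = $295,479 − $16,300 = $279,179.
Year 1: ⌊$295,479 × 125%/8⌋ = $46,168. Book value $249,311.
Year 2: ⌊$249,311 × 125%/8⌋ = $38,954. Book value $210,357.
Year 3: ⌊$210,357 × 125%/8⌋ = $32,868. Book value $177,489.
Accumulated through year 3 = $295,479 − $177,489 = $117,990.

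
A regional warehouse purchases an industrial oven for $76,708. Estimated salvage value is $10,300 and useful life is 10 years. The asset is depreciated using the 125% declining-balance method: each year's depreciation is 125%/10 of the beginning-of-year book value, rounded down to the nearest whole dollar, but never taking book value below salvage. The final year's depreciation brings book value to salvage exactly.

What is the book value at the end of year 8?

$26,360

Depreciable base = $76,708 − $10,300 = $66,408.
Year 1: ⌊$76,708 × 125%/10⌋ = $9,588. Book value $67,120.
Year 2: ⌊$67,120 × 125%/10⌋ = $8,390. Book value $58,730.
Year 3: ⌊$58,730 × 125%/10⌋ = $7,341. Book value $51,389.
Year 4: ⌊$51,389 × 125%/10⌋ = $6,423. Book value $44,966.
Year 5: ⌊$44,966 × 125%/10⌋ = $5,620. Book value $39,346.
Year 6: ⌊$39,346 × 125%/10⌋ = $4,918. Book value $34,428.
Year 7: ⌊$34,428 × 125%/10⌋ = $4,303. Book value $30,125.
Year 8: ⌊$30,125 × 125%/10⌋ = $3,765. Book value $26,360.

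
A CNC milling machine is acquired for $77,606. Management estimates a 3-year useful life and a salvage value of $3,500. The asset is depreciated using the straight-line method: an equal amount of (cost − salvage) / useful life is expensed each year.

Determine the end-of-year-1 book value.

Depreciable base = $77,606 − $3,500 = $74,106.
Annual expense = $74,106 / 3 = $24,702.
End of year 1: book value $52,904.

$52,904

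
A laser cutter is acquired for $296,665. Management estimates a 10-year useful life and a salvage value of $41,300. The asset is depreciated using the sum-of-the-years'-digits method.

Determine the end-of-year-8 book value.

Depreciable base = $296,665 − $41,300 = $255,365.
Sum of the years' digits = 10+9+8+7+6+5+4+3+2+1 = 55.
Year 1: $255,365 × 10/55 = $46,430. Book value $250,235.
Year 2: $255,365 × 9/55 = $41,787. Book value $208,448.
Year 3: $255,365 × 8/55 = $37,144. Book value $171,304.
Year 4: $255,365 × 7/55 = $32,501. Book value $138,803.
Year 5: $255,365 × 6/55 = $27,858. Book value $110,945.
Year 6: $255,365 × 5/55 = $23,215. Book value $87,730.
Year 7: $255,365 × 4/55 = $18,572. Book value $69,158.
Year 8: $255,365 × 3/55 = $13,929. Book value $55,229.

$55,229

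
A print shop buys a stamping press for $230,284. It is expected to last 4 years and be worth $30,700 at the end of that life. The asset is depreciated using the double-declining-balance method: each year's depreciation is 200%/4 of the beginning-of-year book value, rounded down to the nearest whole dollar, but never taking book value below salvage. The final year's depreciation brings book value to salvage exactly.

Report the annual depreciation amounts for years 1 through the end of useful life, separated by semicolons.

Depreciable base = $230,284 − $30,700 = $199,584.
Year 1: ⌊$230,284 × 200%/4⌋ = $115,142. Book value $115,142.
Year 2: ⌊$115,142 × 200%/4⌋ = $57,571. Book value $57,571.
Year 3: ⌊$57,571 × 200%/4⌋ = $28,785, capped at $26,871. Book value $30,700.
Year 4 (final): $30,700 − $30,700 = $0. Book value $30,700.

$115,142; $57,571; $26,871; $0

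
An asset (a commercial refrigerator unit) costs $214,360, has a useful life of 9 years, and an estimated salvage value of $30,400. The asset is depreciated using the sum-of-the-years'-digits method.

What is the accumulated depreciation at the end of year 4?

$122,640

Depreciable base = $214,360 − $30,400 = $183,960.
Sum of the years' digits = 9+8+7+6+5+4+3+2+1 = 45.
Year 1: $183,960 × 9/45 = $36,792. Book value $177,568.
Year 2: $183,960 × 8/45 = $32,704. Book value $144,864.
Year 3: $183,960 × 7/45 = $28,616. Book value $116,248.
Year 4: $183,960 × 6/45 = $24,528. Book value $91,720.
Accumulated through year 4 = $214,360 − $91,720 = $122,640.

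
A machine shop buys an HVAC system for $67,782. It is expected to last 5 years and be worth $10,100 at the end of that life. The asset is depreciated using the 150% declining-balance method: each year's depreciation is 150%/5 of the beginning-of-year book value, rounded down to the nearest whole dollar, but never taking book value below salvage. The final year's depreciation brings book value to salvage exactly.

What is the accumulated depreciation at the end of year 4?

Depreciable base = $67,782 − $10,100 = $57,682.
Year 1: ⌊$67,782 × 150%/5⌋ = $20,334. Book value $47,448.
Year 2: ⌊$47,448 × 150%/5⌋ = $14,234. Book value $33,214.
Year 3: ⌊$33,214 × 150%/5⌋ = $9,964. Book value $23,250.
Year 4: ⌊$23,250 × 150%/5⌋ = $6,975. Book value $16,275.
Accumulated through year 4 = $67,782 − $16,275 = $51,507.

$51,507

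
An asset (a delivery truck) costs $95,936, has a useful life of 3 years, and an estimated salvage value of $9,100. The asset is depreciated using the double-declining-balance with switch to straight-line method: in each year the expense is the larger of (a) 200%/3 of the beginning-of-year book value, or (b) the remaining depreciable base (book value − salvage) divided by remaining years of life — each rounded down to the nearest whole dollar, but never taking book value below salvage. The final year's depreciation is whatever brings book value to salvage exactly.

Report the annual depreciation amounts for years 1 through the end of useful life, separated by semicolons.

Depreciable base = $95,936 − $9,100 = $86,836.
Year 1: DB = ⌊$95,936 × 200%/3⌋ = $63,957; SL = ⌊$86,836/3⌋ = $28,945 → take DB $63,957. Book value $31,979.
Year 2: DB = ⌊$31,979 × 200%/3⌋ = $21,319; SL = ⌊$22,879/2⌋ = $11,439 → take DB $21,319. Book value $10,660.
Year 3 (final): $10,660 − $9,100 = $1,560. Book value $9,100.

$63,957; $21,319; $1,560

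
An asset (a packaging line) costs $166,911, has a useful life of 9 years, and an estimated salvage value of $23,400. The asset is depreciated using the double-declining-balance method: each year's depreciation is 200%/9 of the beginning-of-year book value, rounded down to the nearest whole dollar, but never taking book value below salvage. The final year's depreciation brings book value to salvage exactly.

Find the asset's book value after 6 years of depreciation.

$36,952

Depreciable base = $166,911 − $23,400 = $143,511.
Year 1: ⌊$166,911 × 200%/9⌋ = $37,091. Book value $129,820.
Year 2: ⌊$129,820 × 200%/9⌋ = $28,848. Book value $100,972.
Year 3: ⌊$100,972 × 200%/9⌋ = $22,438. Book value $78,534.
Year 4: ⌊$78,534 × 200%/9⌋ = $17,452. Book value $61,082.
Year 5: ⌊$61,082 × 200%/9⌋ = $13,573. Book value $47,509.
Year 6: ⌊$47,509 × 200%/9⌋ = $10,557. Book value $36,952.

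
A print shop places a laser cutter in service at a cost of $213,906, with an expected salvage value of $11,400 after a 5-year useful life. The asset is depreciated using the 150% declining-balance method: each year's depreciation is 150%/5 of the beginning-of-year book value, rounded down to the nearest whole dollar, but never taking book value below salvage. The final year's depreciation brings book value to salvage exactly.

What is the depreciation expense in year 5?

Depreciable base = $213,906 − $11,400 = $202,506.
Year 1: ⌊$213,906 × 150%/5⌋ = $64,171. Book value $149,735.
Year 2: ⌊$149,735 × 150%/5⌋ = $44,920. Book value $104,815.
Year 3: ⌊$104,815 × 150%/5⌋ = $31,444. Book value $73,371.
Year 4: ⌊$73,371 × 150%/5⌋ = $22,011. Book value $51,360.
Year 5 (final): $51,360 − $11,400 = $39,960. Book value $11,400.

$39,960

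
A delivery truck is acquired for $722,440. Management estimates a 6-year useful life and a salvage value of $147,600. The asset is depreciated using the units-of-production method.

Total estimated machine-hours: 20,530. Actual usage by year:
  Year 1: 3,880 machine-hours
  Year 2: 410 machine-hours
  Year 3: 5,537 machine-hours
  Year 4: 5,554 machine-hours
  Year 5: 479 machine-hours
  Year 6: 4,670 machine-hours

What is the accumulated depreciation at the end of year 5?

$444,080

Depreciable base = $722,440 − $147,600 = $574,840.
Rate = $574,840 / 20,530 machine-hours = $28 per machine-hour.
Year 1: 3,880 × $28 = $108,640. Book value $613,800.
Year 2: 410 × $28 = $11,480. Book value $602,320.
Year 3: 5,537 × $28 = $155,036. Book value $447,284.
Year 4: 5,554 × $28 = $155,512. Book value $291,772.
Year 5: 479 × $28 = $13,412. Book value $278,360.
Accumulated through year 5 = $722,440 − $278,360 = $444,080.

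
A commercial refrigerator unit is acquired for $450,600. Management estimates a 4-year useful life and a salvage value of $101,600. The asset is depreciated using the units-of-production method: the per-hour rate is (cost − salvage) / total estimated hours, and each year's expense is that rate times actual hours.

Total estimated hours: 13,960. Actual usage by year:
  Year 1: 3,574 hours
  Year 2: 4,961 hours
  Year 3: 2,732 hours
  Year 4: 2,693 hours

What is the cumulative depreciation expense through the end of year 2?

Depreciable base = $450,600 − $101,600 = $349,000.
Rate = $349,000 / 13,960 hours = $25 per hour.
Year 1: 3,574 × $25 = $89,350. Book value $361,250.
Year 2: 4,961 × $25 = $124,025. Book value $237,225.
Accumulated through year 2 = $450,600 − $237,225 = $213,375.

$213,375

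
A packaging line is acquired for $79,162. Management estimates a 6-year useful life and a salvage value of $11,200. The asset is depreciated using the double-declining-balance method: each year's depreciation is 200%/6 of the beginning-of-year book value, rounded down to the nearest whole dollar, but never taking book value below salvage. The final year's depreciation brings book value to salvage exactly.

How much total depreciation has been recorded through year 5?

Depreciable base = $79,162 − $11,200 = $67,962.
Year 1: ⌊$79,162 × 200%/6⌋ = $26,387. Book value $52,775.
Year 2: ⌊$52,775 × 200%/6⌋ = $17,591. Book value $35,184.
Year 3: ⌊$35,184 × 200%/6⌋ = $11,728. Book value $23,456.
Year 4: ⌊$23,456 × 200%/6⌋ = $7,818. Book value $15,638.
Year 5: ⌊$15,638 × 200%/6⌋ = $5,212, capped at $4,438. Book value $11,200.
Accumulated through year 5 = $79,162 − $11,200 = $67,962.

$67,962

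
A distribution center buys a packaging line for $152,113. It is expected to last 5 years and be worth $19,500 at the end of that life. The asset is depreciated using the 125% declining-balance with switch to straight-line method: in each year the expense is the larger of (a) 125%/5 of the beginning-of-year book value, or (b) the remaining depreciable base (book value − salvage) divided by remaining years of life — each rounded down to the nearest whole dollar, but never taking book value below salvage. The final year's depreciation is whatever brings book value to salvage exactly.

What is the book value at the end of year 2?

Depreciable base = $152,113 − $19,500 = $132,613.
Year 1: DB = ⌊$152,113 × 125%/5⌋ = $38,028; SL = ⌊$132,613/5⌋ = $26,522 → take DB $38,028. Book value $114,085.
Year 2: DB = ⌊$114,085 × 125%/5⌋ = $28,521; SL = ⌊$94,585/4⌋ = $23,646 → take DB $28,521. Book value $85,564.

$85,564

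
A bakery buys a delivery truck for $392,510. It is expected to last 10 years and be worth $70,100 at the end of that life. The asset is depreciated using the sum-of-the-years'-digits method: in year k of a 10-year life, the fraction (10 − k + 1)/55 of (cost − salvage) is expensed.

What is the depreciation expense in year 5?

$35,172

Depreciable base = $392,510 − $70,100 = $322,410.
Sum of the years' digits = 10+9+8+7+6+5+4+3+2+1 = 55.
Year 1: $322,410 × 10/55 = $58,620. Book value $333,890.
Year 2: $322,410 × 9/55 = $52,758. Book value $281,132.
Year 3: $322,410 × 8/55 = $46,896. Book value $234,236.
Year 4: $322,410 × 7/55 = $41,034. Book value $193,202.
Year 5: $322,410 × 6/55 = $35,172. Book value $158,030.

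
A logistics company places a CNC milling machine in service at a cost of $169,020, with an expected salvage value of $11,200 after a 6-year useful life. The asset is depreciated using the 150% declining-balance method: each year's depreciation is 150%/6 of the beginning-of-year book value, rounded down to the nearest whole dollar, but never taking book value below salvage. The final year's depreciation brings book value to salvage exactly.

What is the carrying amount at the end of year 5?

$40,110

Depreciable base = $169,020 − $11,200 = $157,820.
Year 1: ⌊$169,020 × 150%/6⌋ = $42,255. Book value $126,765.
Year 2: ⌊$126,765 × 150%/6⌋ = $31,691. Book value $95,074.
Year 3: ⌊$95,074 × 150%/6⌋ = $23,768. Book value $71,306.
Year 4: ⌊$71,306 × 150%/6⌋ = $17,826. Book value $53,480.
Year 5: ⌊$53,480 × 150%/6⌋ = $13,370. Book value $40,110.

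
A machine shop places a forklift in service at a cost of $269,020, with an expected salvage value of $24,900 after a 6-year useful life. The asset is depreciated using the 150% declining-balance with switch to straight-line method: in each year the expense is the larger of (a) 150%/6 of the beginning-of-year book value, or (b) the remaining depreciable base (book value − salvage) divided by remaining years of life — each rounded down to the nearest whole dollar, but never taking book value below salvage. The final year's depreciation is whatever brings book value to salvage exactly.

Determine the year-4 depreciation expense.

$29,531

Depreciable base = $269,020 − $24,900 = $244,120.
Year 1: DB = ⌊$269,020 × 150%/6⌋ = $67,255; SL = ⌊$244,120/6⌋ = $40,686 → take DB $67,255. Book value $201,765.
Year 2: DB = ⌊$201,765 × 150%/6⌋ = $50,441; SL = ⌊$176,865/5⌋ = $35,373 → take DB $50,441. Book value $151,324.
Year 3: DB = ⌊$151,324 × 150%/6⌋ = $37,831; SL = ⌊$126,424/4⌋ = $31,606 → take DB $37,831. Book value $113,493.
Year 4: DB = ⌊$113,493 × 150%/6⌋ = $28,373; SL = ⌊$88,593/3⌋ = $29,531 → take SL $29,531. Book value $83,962.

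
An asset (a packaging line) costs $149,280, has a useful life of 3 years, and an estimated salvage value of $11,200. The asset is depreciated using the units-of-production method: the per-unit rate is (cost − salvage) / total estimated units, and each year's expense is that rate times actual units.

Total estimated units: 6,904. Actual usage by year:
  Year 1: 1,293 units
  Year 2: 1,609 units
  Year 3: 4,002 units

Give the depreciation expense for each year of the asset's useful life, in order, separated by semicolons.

Depreciable base = $149,280 − $11,200 = $138,080.
Rate = $138,080 / 6,904 units = $20 per unit.
Year 1: 1,293 × $20 = $25,860. Book value $123,420.
Year 2: 1,609 × $20 = $32,180. Book value $91,240.
Year 3: 4,002 × $20 = $80,040. Book value $11,200.

$25,860; $32,180; $80,040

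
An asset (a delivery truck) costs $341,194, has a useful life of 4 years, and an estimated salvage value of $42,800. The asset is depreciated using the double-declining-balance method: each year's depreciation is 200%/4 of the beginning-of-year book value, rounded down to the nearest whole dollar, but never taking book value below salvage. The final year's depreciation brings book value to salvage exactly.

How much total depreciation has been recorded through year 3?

$298,394

Depreciable base = $341,194 − $42,800 = $298,394.
Year 1: ⌊$341,194 × 200%/4⌋ = $170,597. Book value $170,597.
Year 2: ⌊$170,597 × 200%/4⌋ = $85,298. Book value $85,299.
Year 3: ⌊$85,299 × 200%/4⌋ = $42,649, capped at $42,499. Book value $42,800.
Accumulated through year 3 = $341,194 − $42,800 = $298,394.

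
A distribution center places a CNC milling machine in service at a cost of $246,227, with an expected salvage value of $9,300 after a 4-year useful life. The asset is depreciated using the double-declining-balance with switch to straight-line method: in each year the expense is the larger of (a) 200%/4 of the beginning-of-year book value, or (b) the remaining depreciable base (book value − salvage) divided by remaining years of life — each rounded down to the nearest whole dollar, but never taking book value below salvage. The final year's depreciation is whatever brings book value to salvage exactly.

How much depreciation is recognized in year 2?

Depreciable base = $246,227 − $9,300 = $236,927.
Year 1: DB = ⌊$246,227 × 200%/4⌋ = $123,113; SL = ⌊$236,927/4⌋ = $59,231 → take DB $123,113. Book value $123,114.
Year 2: DB = ⌊$123,114 × 200%/4⌋ = $61,557; SL = ⌊$113,814/3⌋ = $37,938 → take DB $61,557. Book value $61,557.

$61,557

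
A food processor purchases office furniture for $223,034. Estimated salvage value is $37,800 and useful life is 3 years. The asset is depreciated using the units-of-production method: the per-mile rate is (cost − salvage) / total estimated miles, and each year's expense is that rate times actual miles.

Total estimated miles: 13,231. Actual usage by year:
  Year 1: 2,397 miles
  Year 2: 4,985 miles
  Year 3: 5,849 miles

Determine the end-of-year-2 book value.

Depreciable base = $223,034 − $37,800 = $185,234.
Rate = $185,234 / 13,231 miles = $14 per mile.
Year 1: 2,397 × $14 = $33,558. Book value $189,476.
Year 2: 4,985 × $14 = $69,790. Book value $119,686.

$119,686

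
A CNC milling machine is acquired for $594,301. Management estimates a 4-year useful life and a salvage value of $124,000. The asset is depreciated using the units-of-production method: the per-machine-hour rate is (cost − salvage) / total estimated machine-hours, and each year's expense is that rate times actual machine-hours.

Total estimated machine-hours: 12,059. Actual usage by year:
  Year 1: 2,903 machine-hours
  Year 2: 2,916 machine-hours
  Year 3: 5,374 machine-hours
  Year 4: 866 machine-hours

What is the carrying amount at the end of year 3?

Depreciable base = $594,301 − $124,000 = $470,301.
Rate = $470,301 / 12,059 machine-hours = $39 per machine-hour.
Year 1: 2,903 × $39 = $113,217. Book value $481,084.
Year 2: 2,916 × $39 = $113,724. Book value $367,360.
Year 3: 5,374 × $39 = $209,586. Book value $157,774.

$157,774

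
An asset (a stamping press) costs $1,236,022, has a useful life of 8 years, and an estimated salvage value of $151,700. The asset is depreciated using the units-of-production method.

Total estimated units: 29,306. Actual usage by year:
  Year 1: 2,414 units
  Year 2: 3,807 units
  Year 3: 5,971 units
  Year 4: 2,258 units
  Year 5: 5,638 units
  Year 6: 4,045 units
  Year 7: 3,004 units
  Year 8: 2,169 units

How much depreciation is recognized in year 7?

$111,148

Depreciable base = $1,236,022 − $151,700 = $1,084,322.
Rate = $1,084,322 / 29,306 units = $37 per unit.
Year 1: 2,414 × $37 = $89,318. Book value $1,146,704.
Year 2: 3,807 × $37 = $140,859. Book value $1,005,845.
Year 3: 5,971 × $37 = $220,927. Book value $784,918.
Year 4: 2,258 × $37 = $83,546. Book value $701,372.
Year 5: 5,638 × $37 = $208,606. Book value $492,766.
Year 6: 4,045 × $37 = $149,665. Book value $343,101.
Year 7: 3,004 × $37 = $111,148. Book value $231,953.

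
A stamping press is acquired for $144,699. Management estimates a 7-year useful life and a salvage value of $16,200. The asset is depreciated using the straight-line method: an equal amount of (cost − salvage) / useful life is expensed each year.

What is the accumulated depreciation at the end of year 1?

$18,357

Depreciable base = $144,699 − $16,200 = $128,499.
Annual expense = $128,499 / 7 = $18,357.
End of year 1: book value $126,342.
Accumulated through year 1 = $144,699 − $126,342 = $18,357.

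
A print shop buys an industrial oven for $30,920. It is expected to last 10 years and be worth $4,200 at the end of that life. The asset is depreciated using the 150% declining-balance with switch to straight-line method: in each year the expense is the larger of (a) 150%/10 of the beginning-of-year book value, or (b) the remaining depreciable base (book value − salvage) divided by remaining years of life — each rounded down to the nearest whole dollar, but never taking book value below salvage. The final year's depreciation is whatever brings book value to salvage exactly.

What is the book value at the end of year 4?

Depreciable base = $30,920 − $4,200 = $26,720.
Year 1: DB = ⌊$30,920 × 150%/10⌋ = $4,638; SL = ⌊$26,720/10⌋ = $2,672 → take DB $4,638. Book value $26,282.
Year 2: DB = ⌊$26,282 × 150%/10⌋ = $3,942; SL = ⌊$22,082/9⌋ = $2,453 → take DB $3,942. Book value $22,340.
Year 3: DB = ⌊$22,340 × 150%/10⌋ = $3,351; SL = ⌊$18,140/8⌋ = $2,267 → take DB $3,351. Book value $18,989.
Year 4: DB = ⌊$18,989 × 150%/10⌋ = $2,848; SL = ⌊$14,789/7⌋ = $2,112 → take DB $2,848. Book value $16,141.

$16,141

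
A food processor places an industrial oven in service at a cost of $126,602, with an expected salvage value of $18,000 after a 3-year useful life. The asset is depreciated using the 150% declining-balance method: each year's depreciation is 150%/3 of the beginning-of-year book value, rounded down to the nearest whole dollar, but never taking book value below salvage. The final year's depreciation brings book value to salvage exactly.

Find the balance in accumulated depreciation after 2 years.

Depreciable base = $126,602 − $18,000 = $108,602.
Year 1: ⌊$126,602 × 150%/3⌋ = $63,301. Book value $63,301.
Year 2: ⌊$63,301 × 150%/3⌋ = $31,650. Book value $31,651.
Accumulated through year 2 = $126,602 − $31,651 = $94,951.

$94,951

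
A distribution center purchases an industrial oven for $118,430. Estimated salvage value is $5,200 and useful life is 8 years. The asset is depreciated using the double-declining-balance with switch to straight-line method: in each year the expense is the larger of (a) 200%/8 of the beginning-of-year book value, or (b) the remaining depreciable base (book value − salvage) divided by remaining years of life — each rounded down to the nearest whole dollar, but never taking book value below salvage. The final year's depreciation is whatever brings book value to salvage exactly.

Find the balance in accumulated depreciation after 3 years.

$68,466

Depreciable base = $118,430 − $5,200 = $113,230.
Year 1: DB = ⌊$118,430 × 200%/8⌋ = $29,607; SL = ⌊$113,230/8⌋ = $14,153 → take DB $29,607. Book value $88,823.
Year 2: DB = ⌊$88,823 × 200%/8⌋ = $22,205; SL = ⌊$83,623/7⌋ = $11,946 → take DB $22,205. Book value $66,618.
Year 3: DB = ⌊$66,618 × 200%/8⌋ = $16,654; SL = ⌊$61,418/6⌋ = $10,236 → take DB $16,654. Book value $49,964.
Accumulated through year 3 = $118,430 − $49,964 = $68,466.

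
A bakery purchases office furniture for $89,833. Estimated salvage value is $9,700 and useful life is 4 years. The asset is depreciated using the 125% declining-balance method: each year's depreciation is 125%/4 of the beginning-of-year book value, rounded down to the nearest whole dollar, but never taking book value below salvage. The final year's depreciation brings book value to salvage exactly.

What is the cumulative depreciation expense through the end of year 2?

$47,372

Depreciable base = $89,833 − $9,700 = $80,133.
Year 1: ⌊$89,833 × 125%/4⌋ = $28,072. Book value $61,761.
Year 2: ⌊$61,761 × 125%/4⌋ = $19,300. Book value $42,461.
Accumulated through year 2 = $89,833 − $42,461 = $47,372.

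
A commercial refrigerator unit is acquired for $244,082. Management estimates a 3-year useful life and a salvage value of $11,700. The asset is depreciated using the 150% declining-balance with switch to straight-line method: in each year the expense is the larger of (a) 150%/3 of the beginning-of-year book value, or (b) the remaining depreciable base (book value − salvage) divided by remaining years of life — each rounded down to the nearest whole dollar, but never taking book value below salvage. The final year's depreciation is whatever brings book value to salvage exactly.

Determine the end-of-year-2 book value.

Depreciable base = $244,082 − $11,700 = $232,382.
Year 1: DB = ⌊$244,082 × 150%/3⌋ = $122,041; SL = ⌊$232,382/3⌋ = $77,460 → take DB $122,041. Book value $122,041.
Year 2: DB = ⌊$122,041 × 150%/3⌋ = $61,020; SL = ⌊$110,341/2⌋ = $55,170 → take DB $61,020. Book value $61,021.

$61,021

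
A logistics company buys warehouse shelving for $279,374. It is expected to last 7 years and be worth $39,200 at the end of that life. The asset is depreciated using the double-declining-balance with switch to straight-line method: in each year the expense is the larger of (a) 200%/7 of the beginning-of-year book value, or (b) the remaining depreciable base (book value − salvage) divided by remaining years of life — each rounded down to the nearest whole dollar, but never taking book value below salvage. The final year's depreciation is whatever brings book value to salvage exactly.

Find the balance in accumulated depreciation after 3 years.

$177,561

Depreciable base = $279,374 − $39,200 = $240,174.
Year 1: DB = ⌊$279,374 × 200%/7⌋ = $79,821; SL = ⌊$240,174/7⌋ = $34,310 → take DB $79,821. Book value $199,553.
Year 2: DB = ⌊$199,553 × 200%/7⌋ = $57,015; SL = ⌊$160,353/6⌋ = $26,725 → take DB $57,015. Book value $142,538.
Year 3: DB = ⌊$142,538 × 200%/7⌋ = $40,725; SL = ⌊$103,338/5⌋ = $20,667 → take DB $40,725. Book value $101,813.
Accumulated through year 3 = $279,374 − $101,813 = $177,561.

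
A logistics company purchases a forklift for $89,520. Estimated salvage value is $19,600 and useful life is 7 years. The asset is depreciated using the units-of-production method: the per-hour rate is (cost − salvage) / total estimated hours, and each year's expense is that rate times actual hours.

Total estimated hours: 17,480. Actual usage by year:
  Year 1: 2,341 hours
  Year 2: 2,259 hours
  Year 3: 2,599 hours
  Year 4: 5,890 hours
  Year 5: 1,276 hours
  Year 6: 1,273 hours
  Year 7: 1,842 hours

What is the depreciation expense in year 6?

Depreciable base = $89,520 − $19,600 = $69,920.
Rate = $69,920 / 17,480 hours = $4 per hour.
Year 1: 2,341 × $4 = $9,364. Book value $80,156.
Year 2: 2,259 × $4 = $9,036. Book value $71,120.
Year 3: 2,599 × $4 = $10,396. Book value $60,724.
Year 4: 5,890 × $4 = $23,560. Book value $37,164.
Year 5: 1,276 × $4 = $5,104. Book value $32,060.
Year 6: 1,273 × $4 = $5,092. Book value $26,968.

$5,092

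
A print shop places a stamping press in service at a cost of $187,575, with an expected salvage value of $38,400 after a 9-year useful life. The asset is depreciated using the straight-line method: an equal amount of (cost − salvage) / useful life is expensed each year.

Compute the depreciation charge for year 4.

Depreciable base = $187,575 − $38,400 = $149,175.
Annual expense = $149,175 / 9 = $16,575.

$16,575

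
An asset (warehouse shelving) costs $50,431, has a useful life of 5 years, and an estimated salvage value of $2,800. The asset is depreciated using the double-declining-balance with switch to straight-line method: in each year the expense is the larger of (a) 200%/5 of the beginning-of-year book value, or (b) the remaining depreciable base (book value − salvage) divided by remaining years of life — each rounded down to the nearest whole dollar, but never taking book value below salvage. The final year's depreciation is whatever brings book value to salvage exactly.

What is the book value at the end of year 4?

$6,537

Depreciable base = $50,431 − $2,800 = $47,631.
Year 1: DB = ⌊$50,431 × 200%/5⌋ = $20,172; SL = ⌊$47,631/5⌋ = $9,526 → take DB $20,172. Book value $30,259.
Year 2: DB = ⌊$30,259 × 200%/5⌋ = $12,103; SL = ⌊$27,459/4⌋ = $6,864 → take DB $12,103. Book value $18,156.
Year 3: DB = ⌊$18,156 × 200%/5⌋ = $7,262; SL = ⌊$15,356/3⌋ = $5,118 → take DB $7,262. Book value $10,894.
Year 4: DB = ⌊$10,894 × 200%/5⌋ = $4,357; SL = ⌊$8,094/2⌋ = $4,047 → take DB $4,357. Book value $6,537.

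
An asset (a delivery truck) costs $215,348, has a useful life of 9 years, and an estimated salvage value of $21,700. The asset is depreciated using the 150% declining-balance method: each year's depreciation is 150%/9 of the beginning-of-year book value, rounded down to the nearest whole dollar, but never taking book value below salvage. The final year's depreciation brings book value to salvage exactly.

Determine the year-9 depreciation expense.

$28,385

Depreciable base = $215,348 − $21,700 = $193,648.
Year 1: ⌊$215,348 × 150%/9⌋ = $35,891. Book value $179,457.
Year 2: ⌊$179,457 × 150%/9⌋ = $29,909. Book value $149,548.
Year 3: ⌊$149,548 × 150%/9⌋ = $24,924. Book value $124,624.
Year 4: ⌊$124,624 × 150%/9⌋ = $20,770. Book value $103,854.
Year 5: ⌊$103,854 × 150%/9⌋ = $17,309. Book value $86,545.
Year 6: ⌊$86,545 × 150%/9⌋ = $14,424. Book value $72,121.
Year 7: ⌊$72,121 × 150%/9⌋ = $12,020. Book value $60,101.
Year 8: ⌊$60,101 × 150%/9⌋ = $10,016. Book value $50,085.
Year 9 (final): $50,085 − $21,700 = $28,385. Book value $21,700.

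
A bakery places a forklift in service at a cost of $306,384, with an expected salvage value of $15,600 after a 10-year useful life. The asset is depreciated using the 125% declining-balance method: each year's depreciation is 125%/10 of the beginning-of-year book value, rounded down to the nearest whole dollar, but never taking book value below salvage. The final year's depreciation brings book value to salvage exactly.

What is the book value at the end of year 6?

Depreciable base = $306,384 − $15,600 = $290,784.
Year 1: ⌊$306,384 × 125%/10⌋ = $38,298. Book value $268,086.
Year 2: ⌊$268,086 × 125%/10⌋ = $33,510. Book value $234,576.
Year 3: ⌊$234,576 × 125%/10⌋ = $29,322. Book value $205,254.
Year 4: ⌊$205,254 × 125%/10⌋ = $25,656. Book value $179,598.
Year 5: ⌊$179,598 × 125%/10⌋ = $22,449. Book value $157,149.
Year 6: ⌊$157,149 × 125%/10⌋ = $19,643. Book value $137,506.

$137,506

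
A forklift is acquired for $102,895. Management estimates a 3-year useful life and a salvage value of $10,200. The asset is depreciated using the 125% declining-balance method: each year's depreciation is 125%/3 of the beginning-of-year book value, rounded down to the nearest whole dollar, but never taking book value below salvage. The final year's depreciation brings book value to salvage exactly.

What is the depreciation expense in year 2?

Depreciable base = $102,895 − $10,200 = $92,695.
Year 1: ⌊$102,895 × 125%/3⌋ = $42,872. Book value $60,023.
Year 2: ⌊$60,023 × 125%/3⌋ = $25,009. Book value $35,014.

$25,009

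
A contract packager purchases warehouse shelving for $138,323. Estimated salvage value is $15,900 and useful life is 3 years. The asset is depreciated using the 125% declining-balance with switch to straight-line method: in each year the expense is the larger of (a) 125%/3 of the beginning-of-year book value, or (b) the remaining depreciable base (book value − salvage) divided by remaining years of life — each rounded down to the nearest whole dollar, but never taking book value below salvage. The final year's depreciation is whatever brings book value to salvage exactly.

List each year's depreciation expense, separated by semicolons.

$57,634; $33,620; $31,169

Depreciable base = $138,323 − $15,900 = $122,423.
Year 1: DB = ⌊$138,323 × 125%/3⌋ = $57,634; SL = ⌊$122,423/3⌋ = $40,807 → take DB $57,634. Book value $80,689.
Year 2: DB = ⌊$80,689 × 125%/3⌋ = $33,620; SL = ⌊$64,789/2⌋ = $32,394 → take DB $33,620. Book value $47,069.
Year 3 (final): $47,069 − $15,900 = $31,169. Book value $15,900.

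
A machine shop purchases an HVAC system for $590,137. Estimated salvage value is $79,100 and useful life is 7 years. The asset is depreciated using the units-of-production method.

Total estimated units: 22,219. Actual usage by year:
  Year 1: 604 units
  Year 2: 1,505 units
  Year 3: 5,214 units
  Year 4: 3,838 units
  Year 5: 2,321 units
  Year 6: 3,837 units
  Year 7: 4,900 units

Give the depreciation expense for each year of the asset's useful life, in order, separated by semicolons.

Depreciable base = $590,137 − $79,100 = $511,037.
Rate = $511,037 / 22,219 units = $23 per unit.
Year 1: 604 × $23 = $13,892. Book value $576,245.
Year 2: 1,505 × $23 = $34,615. Book value $541,630.
Year 3: 5,214 × $23 = $119,922. Book value $421,708.
Year 4: 3,838 × $23 = $88,274. Book value $333,434.
Year 5: 2,321 × $23 = $53,383. Book value $280,051.
Year 6: 3,837 × $23 = $88,251. Book value $191,800.
Year 7: 4,900 × $23 = $112,700. Book value $79,100.

$13,892; $34,615; $119,922; $88,274; $53,383; $88,251; $112,700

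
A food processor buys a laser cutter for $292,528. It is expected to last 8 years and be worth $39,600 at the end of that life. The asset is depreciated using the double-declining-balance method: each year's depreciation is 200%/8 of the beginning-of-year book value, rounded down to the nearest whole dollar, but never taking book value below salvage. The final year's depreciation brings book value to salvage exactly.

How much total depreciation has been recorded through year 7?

Depreciable base = $292,528 − $39,600 = $252,928.
Year 1: ⌊$292,528 × 200%/8⌋ = $73,132. Book value $219,396.
Year 2: ⌊$219,396 × 200%/8⌋ = $54,849. Book value $164,547.
Year 3: ⌊$164,547 × 200%/8⌋ = $41,136. Book value $123,411.
Year 4: ⌊$123,411 × 200%/8⌋ = $30,852. Book value $92,559.
Year 5: ⌊$92,559 × 200%/8⌋ = $23,139. Book value $69,420.
Year 6: ⌊$69,420 × 200%/8⌋ = $17,355. Book value $52,065.
Year 7: ⌊$52,065 × 200%/8⌋ = $13,016, capped at $12,465. Book value $39,600.
Accumulated through year 7 = $292,528 − $39,600 = $252,928.

$252,928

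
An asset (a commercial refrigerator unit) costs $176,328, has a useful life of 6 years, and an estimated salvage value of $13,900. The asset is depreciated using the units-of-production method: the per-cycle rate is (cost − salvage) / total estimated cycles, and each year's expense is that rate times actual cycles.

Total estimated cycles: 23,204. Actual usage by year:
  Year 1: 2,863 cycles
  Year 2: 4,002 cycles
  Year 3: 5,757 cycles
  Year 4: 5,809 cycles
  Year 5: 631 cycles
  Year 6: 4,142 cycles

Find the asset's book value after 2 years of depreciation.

Depreciable base = $176,328 − $13,900 = $162,428.
Rate = $162,428 / 23,204 cycles = $7 per cycle.
Year 1: 2,863 × $7 = $20,041. Book value $156,287.
Year 2: 4,002 × $7 = $28,014. Book value $128,273.

$128,273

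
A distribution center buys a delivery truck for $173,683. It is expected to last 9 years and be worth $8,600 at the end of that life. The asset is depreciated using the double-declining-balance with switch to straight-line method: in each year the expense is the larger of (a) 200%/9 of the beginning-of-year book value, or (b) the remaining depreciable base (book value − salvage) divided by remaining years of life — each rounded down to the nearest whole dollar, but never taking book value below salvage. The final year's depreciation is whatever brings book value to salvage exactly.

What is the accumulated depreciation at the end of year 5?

Depreciable base = $173,683 − $8,600 = $165,083.
Year 1: DB = ⌊$173,683 × 200%/9⌋ = $38,596; SL = ⌊$165,083/9⌋ = $18,342 → take DB $38,596. Book value $135,087.
Year 2: DB = ⌊$135,087 × 200%/9⌋ = $30,019; SL = ⌊$126,487/8⌋ = $15,810 → take DB $30,019. Book value $105,068.
Year 3: DB = ⌊$105,068 × 200%/9⌋ = $23,348; SL = ⌊$96,468/7⌋ = $13,781 → take DB $23,348. Book value $81,720.
Year 4: DB = ⌊$81,720 × 200%/9⌋ = $18,160; SL = ⌊$73,120/6⌋ = $12,186 → take DB $18,160. Book value $63,560.
Year 5: DB = ⌊$63,560 × 200%/9⌋ = $14,124; SL = ⌊$54,960/5⌋ = $10,992 → take DB $14,124. Book value $49,436.
Accumulated through year 5 = $173,683 − $49,436 = $124,247.

$124,247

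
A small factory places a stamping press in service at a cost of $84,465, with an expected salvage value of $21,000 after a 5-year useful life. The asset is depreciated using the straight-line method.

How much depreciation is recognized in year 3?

$12,693

Depreciable base = $84,465 − $21,000 = $63,465.
Annual expense = $63,465 / 5 = $12,693.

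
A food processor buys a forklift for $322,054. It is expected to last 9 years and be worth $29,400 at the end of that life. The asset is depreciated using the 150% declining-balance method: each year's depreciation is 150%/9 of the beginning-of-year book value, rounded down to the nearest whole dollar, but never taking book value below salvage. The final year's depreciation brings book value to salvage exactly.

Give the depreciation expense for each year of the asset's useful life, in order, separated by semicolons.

Depreciable base = $322,054 − $29,400 = $292,654.
Year 1: ⌊$322,054 × 150%/9⌋ = $53,675. Book value $268,379.
Year 2: ⌊$268,379 × 150%/9⌋ = $44,729. Book value $223,650.
Year 3: ⌊$223,650 × 150%/9⌋ = $37,275. Book value $186,375.
Year 4: ⌊$186,375 × 150%/9⌋ = $31,062. Book value $155,313.
Year 5: ⌊$155,313 × 150%/9⌋ = $25,885. Book value $129,428.
Year 6: ⌊$129,428 × 150%/9⌋ = $21,571. Book value $107,857.
Year 7: ⌊$107,857 × 150%/9⌋ = $17,976. Book value $89,881.
Year 8: ⌊$89,881 × 150%/9⌋ = $14,980. Book value $74,901.
Year 9 (final): $74,901 − $29,400 = $45,501. Book value $29,400.

$53,675; $44,729; $37,275; $31,062; $25,885; $21,571; $17,976; $14,980; $45,501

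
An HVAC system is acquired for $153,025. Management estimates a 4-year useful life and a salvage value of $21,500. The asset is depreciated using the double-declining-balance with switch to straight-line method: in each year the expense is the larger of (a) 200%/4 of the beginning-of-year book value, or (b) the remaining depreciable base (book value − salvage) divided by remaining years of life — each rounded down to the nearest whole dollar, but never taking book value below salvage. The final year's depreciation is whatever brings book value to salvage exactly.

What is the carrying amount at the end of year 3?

Depreciable base = $153,025 − $21,500 = $131,525.
Year 1: DB = ⌊$153,025 × 200%/4⌋ = $76,512; SL = ⌊$131,525/4⌋ = $32,881 → take DB $76,512. Book value $76,513.
Year 2: DB = ⌊$76,513 × 200%/4⌋ = $38,256; SL = ⌊$55,013/3⌋ = $18,337 → take DB $38,256. Book value $38,257.
Year 3: DB = ⌊$38,257 × 200%/4⌋ = $19,128; SL = ⌊$16,757/2⌋ = $8,378 → take DB $19,128, capped at $16,757. Book value $21,500.

$21,500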